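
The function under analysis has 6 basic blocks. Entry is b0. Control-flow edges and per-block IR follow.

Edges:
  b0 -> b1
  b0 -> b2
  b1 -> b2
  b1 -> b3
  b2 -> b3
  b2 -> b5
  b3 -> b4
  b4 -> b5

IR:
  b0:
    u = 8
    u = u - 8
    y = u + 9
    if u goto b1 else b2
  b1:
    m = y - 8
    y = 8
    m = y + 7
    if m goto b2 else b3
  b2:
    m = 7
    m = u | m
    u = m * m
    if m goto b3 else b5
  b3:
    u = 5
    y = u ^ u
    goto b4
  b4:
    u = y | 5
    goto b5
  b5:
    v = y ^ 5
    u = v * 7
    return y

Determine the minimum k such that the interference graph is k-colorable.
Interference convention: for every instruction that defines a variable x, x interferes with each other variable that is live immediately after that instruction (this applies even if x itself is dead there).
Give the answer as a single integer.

Per-block:
  b0 def {u,y} use ∅
  b1 def {m,y} use {y}
  b2 def {m,u} use {u}
  b3 def {u,y} use ∅
  b4 def {u} use {y}
  b5 def {u,v} use {y}

Backward fixpoint:
  b0: in=∅ out={u,y}
  b1: in={u,y} out={u,y}
  b2: in={u,y} out={y}
  b3: in=∅ out={y}
  b4: in={y} out={y}
  b5: in={y} out=∅

Interference:
  m: {u,y}
  u: {m,y}
  v: {y}
  y: {m,u,v}

Chromatic number:
  clique {m,u,y} ⇒ need ≥ 3
  3-colouring: R0={y}  R1={m,v}  R2={u}
  χ = 3

Answer: 3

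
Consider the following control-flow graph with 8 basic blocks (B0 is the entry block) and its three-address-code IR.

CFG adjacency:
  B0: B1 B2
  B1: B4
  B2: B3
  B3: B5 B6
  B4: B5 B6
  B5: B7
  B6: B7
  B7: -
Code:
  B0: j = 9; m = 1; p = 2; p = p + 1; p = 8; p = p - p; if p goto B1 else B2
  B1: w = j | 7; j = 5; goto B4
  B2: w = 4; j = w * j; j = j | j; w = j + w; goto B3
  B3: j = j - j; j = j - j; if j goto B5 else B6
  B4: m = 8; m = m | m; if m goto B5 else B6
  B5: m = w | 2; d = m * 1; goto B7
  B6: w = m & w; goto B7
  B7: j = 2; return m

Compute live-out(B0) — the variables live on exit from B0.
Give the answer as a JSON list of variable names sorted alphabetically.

Answer: ["j", "m"]

Analysis:
Block summaries:
  B0 def {j,m,p} use ∅
  B1 def {j,w} use {j}
  B2 def {j,w} use {j}
  B3 def {j} use {j}
  B4 def {m} use ∅
  B5 def {d,m} use {w}
  B6 def {w} use {m,w}
  B7 def {j} use {m}

Liveness:
  live B0: ∅→{j,m}
  live B1: {j}→{w}
  live B2: {j,m}→{j,m,w}
  live B3: {j,m,w}→{m,w}
  live B4: {w}→{m,w}
  live B5: {w}→{m}
  live B6: {m,w}→{m}
  live B7: {m}→∅

live-out(B0) = ["j", "m"]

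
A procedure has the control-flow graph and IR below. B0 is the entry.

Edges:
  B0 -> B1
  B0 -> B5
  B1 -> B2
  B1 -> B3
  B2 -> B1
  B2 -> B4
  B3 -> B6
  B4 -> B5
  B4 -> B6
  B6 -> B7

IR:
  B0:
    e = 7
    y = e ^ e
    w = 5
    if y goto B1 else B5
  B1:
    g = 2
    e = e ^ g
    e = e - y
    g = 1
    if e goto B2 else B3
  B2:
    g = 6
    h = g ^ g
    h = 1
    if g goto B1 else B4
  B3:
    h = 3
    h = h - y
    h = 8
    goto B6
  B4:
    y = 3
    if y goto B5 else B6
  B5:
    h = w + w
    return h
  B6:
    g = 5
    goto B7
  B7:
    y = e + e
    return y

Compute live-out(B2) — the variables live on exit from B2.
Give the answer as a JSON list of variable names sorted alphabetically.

Answer: ["e", "w", "y"]

Analysis:
Block summaries:
  B0 def {e,w,y} use ∅
  B1 def {e,g} use {e,y}
  B2 def {g,h} use ∅
  B3 def {h} use {y}
  B4 def {y} use ∅
  B5 def {h} use {w}
  B6 def {g} use ∅
  B7 def {y} use {e}

Live sets:
  live B0: ∅→{e,w,y}
  live B1: {e,w,y}→{e,w,y}
  live B2: {e,w,y}→{e,w,y}
  live B3: {e,y}→{e}
  live B4: {e,w}→{e,w}
  live B5: {w}→∅
  live B6: {e}→{e}
  live B7: {e}→∅

live-out(B2) = ["e", "w", "y"]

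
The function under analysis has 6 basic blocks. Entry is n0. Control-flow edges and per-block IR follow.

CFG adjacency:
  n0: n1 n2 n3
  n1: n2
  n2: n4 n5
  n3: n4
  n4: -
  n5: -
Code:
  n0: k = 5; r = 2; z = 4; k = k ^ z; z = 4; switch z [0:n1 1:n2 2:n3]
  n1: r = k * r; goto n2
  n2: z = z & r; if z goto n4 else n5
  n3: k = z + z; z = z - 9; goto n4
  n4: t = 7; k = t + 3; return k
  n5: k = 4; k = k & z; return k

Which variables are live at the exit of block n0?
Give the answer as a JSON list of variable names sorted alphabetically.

Answer: ["k", "r", "z"]

Working:
Block summaries:
  n0 def {k,r,z} use ∅
  n1 def {r} use {k,r}
  n2 def {z} use {r,z}
  n3 def {k,z} use {z}
  n4 def {k,t} use ∅
  n5 def {k} use {z}

Live sets:
  n0: in=∅ out={k,r,z}
  n1: in={k,r,z} out={r,z}
  n2: in={r,z} out={z}
  n3: in={z} out=∅
  n4: in=∅ out=∅
  n5: in={z} out=∅

live-out(n0) = ["k", "r", "z"]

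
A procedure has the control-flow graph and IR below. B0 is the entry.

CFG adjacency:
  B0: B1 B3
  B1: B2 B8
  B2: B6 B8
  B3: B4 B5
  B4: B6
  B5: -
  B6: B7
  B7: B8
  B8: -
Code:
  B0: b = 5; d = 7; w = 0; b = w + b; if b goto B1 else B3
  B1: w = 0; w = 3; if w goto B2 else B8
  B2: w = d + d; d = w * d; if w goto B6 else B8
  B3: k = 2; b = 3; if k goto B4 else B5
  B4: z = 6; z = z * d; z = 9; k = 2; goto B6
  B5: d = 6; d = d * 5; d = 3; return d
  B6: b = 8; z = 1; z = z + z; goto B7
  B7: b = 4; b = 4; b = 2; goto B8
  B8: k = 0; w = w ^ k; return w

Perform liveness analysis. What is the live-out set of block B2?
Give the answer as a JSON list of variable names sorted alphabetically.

Per-block:
  B0: {b,d,w} / ∅
  B1: {w} / ∅
  B2: {d,w} / {d}
  B3: {b,k} / ∅
  B4: {k,z} / {d}
  B5: {d} / ∅
  B6: {b,z} / ∅
  B7: {b} / ∅
  B8: {k,w} / {w}

Live sets:
  live B0: ∅→{d,w}
  live B1: {d}→{d,w}
  live B2: {d}→{w}
  live B3: {d,w}→{d,w}
  live B4: {d,w}→{w}
  live B5: ∅→∅
  live B6: {w}→{w}
  live B7: {w}→{w}
  live B8: {w}→∅

live-out(B2) = ["w"]

Answer: ["w"]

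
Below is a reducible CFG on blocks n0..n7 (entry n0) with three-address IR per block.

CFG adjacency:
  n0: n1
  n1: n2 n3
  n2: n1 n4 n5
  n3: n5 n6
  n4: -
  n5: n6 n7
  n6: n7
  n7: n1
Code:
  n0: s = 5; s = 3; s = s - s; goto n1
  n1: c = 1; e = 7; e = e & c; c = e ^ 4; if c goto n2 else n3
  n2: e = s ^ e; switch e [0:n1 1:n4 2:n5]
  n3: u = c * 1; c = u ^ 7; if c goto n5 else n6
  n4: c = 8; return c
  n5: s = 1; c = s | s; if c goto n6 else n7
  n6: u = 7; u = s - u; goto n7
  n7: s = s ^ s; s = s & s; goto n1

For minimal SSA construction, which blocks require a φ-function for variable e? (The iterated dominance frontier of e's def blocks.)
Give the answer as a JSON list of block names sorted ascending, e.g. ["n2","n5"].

idom tree: n1←n0 n2←n1 n3←n1 n4←n2 n5←n1 n6←n1 n7←n1
Dom∩ at merges:
  n1: preds {n0,n2,n7}: {n0} ∩ {n0,n1,n2} ∩ {n0,n1,n7} = {n0}; idom=n0
  n5: preds {n2,n3}: {n0,n1,n2} ∩ {n0,n1,n3} = {n0,n1}; idom=n1
  n6: preds {n3,n5}: {n0,n1,n3} ∩ {n0,n1,n5} = {n0,n1}; idom=n1
  n7: preds {n5,n6}: {n0,n1,n5} ∩ {n0,n1,n6} = {n0,n1}; idom=n1

DF walk-up:
  join n1 pred n0: · stop@n0
  join n1 pred n2: n2→n1 stop@n0
  join n1 pred n7: n7→n1 stop@n0
  join n5 pred n2: n2 stop@n1
  join n5 pred n3: n3 stop@n1
  join n6 pred n3: n3 stop@n1
  join n6 pred n5: n5 stop@n1
  join n7 pred n5: n5 stop@n1
  join n7 pred n6: n6 stop@n1
  n0 → ∅
  n1 → {n1}
  n2 → {n1,n5}
  n3 → {n5,n6}
  n4 → ∅
  n5 → {n6,n7}
  n6 → {n7}
  n7 → {n1}

φ for e: defs {n1,n2}
  DF⁺ = {n1,n5,n6,n7}

Answer: ["n1", "n5", "n6", "n7"]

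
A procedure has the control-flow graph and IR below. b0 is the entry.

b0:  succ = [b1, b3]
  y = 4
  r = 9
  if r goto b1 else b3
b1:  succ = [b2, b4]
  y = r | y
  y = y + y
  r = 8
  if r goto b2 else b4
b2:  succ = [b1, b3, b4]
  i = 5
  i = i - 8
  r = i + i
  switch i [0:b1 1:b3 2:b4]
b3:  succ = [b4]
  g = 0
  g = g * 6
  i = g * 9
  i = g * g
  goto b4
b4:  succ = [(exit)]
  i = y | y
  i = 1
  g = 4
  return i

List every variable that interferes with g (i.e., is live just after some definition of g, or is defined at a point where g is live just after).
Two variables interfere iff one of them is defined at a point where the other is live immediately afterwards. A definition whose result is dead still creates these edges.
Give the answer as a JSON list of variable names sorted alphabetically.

Answer: ["i", "y"]

Derivation:
Per-block:
  b0 def {r,y} use ∅
  b1 def {r,y} use {r,y}
  b2 def {i,r} use ∅
  b3 def {g,i} use ∅
  b4 def {g,i} use {y}

Liveness:
  live b0: ∅→{r,y}
  live b1: {r,y}→{y}
  live b2: {y}→{r,y}
  live b3: {y}→{y}
  live b4: {y}→∅

Interfere edges:
  g↔{i,y}
  i↔{g,r,y}
  r↔{i,y}
  y↔{g,i,r}

N(g) = ["i", "y"]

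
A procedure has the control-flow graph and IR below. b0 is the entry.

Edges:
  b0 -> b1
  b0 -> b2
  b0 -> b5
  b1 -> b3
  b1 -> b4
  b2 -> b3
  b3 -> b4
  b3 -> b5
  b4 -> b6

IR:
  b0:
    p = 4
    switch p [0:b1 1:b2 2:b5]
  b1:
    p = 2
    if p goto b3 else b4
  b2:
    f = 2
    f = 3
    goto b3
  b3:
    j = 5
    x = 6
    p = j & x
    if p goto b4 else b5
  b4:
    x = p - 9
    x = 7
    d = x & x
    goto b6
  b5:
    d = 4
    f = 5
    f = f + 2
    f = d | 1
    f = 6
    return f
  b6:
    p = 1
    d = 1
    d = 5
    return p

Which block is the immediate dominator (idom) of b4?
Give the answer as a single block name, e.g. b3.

Answer: b0

Derivation:
idom tree: b1←b0 b2←b0 b3←b0 b4←b0 b5←b0 b6←b4
Dom at joins:
  b3: preds {b1,b2}: {b0,b1} ∩ {b0,b2} = {b0}; idom=b0
  b4: preds {b1,b3}: {b0,b1} ∩ {b0,b3} = {b0}; idom=b0
  b5: preds {b0,b3}: {b0} ∩ {b0,b3} = {b0}; idom=b0

idom(b4) = b0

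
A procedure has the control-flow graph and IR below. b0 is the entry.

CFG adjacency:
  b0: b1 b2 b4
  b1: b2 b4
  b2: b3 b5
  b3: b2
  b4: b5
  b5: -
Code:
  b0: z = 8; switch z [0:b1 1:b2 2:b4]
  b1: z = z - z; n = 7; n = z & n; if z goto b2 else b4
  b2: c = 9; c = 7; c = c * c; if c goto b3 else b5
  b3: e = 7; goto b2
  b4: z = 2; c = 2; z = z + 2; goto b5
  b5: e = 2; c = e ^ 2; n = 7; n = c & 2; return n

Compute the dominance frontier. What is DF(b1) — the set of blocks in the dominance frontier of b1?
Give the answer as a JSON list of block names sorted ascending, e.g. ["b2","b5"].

idom tree: b1←b0 b2←b0 b3←b2 b4←b0 b5←b0
Dom at joins:
  b2: preds {b0,b1,b3}: {b0} ∩ {b0,b1} ∩ {b0,b2,b3} = {b0}; idom=b0
  b4: preds {b0,b1}: {b0} ∩ {b0,b1} = {b0}; idom=b0
  b5: preds {b2,b4}: {b0,b2} ∩ {b0,b4} = {b0}; idom=b0

DF derivation:
  join b2 pred b0: · stop@b0
  join b2 pred b1: b1 stop@b0
  join b2 pred b3: b3→b2 stop@b0
  join b4 pred b0: · stop@b0
  join b4 pred b1: b1 stop@b0
  join b5 pred b2: b2 stop@b0
  join b5 pred b4: b4 stop@b0
  b0: DF=∅
  b1: DF={b2,b4}
  b2: DF={b2,b5}
  b3: DF={b2}
  b4: DF={b5}
  b5: DF=∅

DF(b1) = ["b2", "b4"]

Answer: ["b2", "b4"]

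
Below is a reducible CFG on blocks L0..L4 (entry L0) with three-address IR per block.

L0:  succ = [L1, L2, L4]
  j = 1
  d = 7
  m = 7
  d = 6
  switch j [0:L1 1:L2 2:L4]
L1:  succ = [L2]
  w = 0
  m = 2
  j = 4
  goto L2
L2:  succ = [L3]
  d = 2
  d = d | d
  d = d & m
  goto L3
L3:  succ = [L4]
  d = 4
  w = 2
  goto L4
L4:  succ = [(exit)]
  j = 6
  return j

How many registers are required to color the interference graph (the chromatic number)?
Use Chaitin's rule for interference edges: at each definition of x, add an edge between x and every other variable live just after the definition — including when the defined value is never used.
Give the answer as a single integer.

Block summaries:
  L0: {d,j,m} / ∅
  L1: {j,m,w} / ∅
  L2: {d} / {m}
  L3: {d,w} / ∅
  L4: {j} / ∅

Backward fixpoint:
  live L0: ∅→{m}
  live L1: ∅→{m}
  live L2: {m}→∅
  live L3: ∅→∅
  live L4: ∅→∅

Conflict graph:
  d: {j,m}
  j: {d,m}
  m: {d,j}
  w: ∅

Colouring:
  clique {d,j,m} ⇒ need ≥ 3
  3-colouring: c0={d,w}  c1={j}  c2={m}
  χ = 3

Answer: 3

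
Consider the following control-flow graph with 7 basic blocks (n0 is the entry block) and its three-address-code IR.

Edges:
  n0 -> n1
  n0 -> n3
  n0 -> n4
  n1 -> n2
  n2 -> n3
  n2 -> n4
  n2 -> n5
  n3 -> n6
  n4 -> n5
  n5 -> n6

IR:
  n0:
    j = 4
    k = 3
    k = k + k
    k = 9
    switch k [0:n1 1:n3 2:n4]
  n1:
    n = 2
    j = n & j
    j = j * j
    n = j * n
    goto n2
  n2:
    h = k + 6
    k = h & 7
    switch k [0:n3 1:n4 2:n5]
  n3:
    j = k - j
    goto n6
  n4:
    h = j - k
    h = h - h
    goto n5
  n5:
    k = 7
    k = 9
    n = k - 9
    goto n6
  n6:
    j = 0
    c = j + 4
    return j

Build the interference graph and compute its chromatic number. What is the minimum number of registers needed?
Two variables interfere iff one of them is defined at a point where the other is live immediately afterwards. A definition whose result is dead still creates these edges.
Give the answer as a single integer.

Per-block:
  n0: {j,k} / ∅
  n1: {j,n} / {j}
  n2: {h,k} / {k}
  n3: {j} / {j,k}
  n4: {h} / {j,k}
  n5: {k,n} / ∅
  n6: {c,j} / ∅

Backward fixpoint:
  live n0: ∅→{j,k}
  live n1: {j,k}→{j,k}
  live n2: {j,k}→{j,k}
  live n3: {j,k}→∅
  live n4: {j,k}→∅
  live n5: ∅→∅
  live n6: ∅→∅

Interfere edges:
  c — {j}
  h — {j}
  j — {c,h,k,n}
  k — {j,n}
  n — {j,k}

Registers:
  lower bound: {j,k,n} mutually conflict ⇒ χ ≥ 3
  3-colouring: c0={j}  c1={c,h,k}  c2={n}
  χ = 3

Answer: 3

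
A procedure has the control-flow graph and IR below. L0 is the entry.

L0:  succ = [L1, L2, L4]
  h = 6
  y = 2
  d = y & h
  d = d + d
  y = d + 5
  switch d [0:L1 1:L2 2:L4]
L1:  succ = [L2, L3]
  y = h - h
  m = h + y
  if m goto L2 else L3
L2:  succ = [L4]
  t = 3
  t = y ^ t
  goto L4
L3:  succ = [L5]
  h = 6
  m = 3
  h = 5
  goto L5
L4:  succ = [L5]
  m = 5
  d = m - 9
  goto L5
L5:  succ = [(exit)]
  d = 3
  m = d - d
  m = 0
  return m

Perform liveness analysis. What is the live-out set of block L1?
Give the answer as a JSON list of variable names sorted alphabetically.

def/use:
  L0: {d,h,y} / ∅
  L1: {m,y} / {h}
  L2: {t} / {y}
  L3: {h,m} / ∅
  L4: {d,m} / ∅
  L5: {d,m} / ∅

Backward fixpoint:
  live L0: ∅→{h,y}
  live L1: {h}→{y}
  live L2: {y}→∅
  live L3: ∅→∅
  live L4: ∅→∅
  live L5: ∅→∅

live-out(L1) = ["y"]

Answer: ["y"]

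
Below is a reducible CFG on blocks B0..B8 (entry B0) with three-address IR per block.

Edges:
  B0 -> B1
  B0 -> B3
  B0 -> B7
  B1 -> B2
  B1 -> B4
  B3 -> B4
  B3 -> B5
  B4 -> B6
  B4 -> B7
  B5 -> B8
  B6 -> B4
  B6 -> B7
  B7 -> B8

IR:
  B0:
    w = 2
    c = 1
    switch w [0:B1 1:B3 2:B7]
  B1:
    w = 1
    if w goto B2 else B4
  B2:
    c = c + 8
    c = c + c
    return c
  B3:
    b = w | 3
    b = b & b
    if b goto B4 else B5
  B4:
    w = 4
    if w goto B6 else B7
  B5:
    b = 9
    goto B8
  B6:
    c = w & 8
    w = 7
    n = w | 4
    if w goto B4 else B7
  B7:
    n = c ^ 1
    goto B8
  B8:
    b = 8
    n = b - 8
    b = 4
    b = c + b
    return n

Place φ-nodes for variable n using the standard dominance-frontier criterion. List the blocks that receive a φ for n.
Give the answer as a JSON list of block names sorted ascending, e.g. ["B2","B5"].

Answer: ["B4", "B7", "B8"]

Derivation:
idom tree: B1←B0 B2←B1 B3←B0 B4←B0 B5←B3 B6←B4 B7←B0 B8←B0
Join-block Dom:
  B4: preds {B1,B3,B6}: {B0,B1} ∩ {B0,B3} ∩ {B0,B4,B6} = {B0}; idom=B0
  B7: preds {B0,B4,B6}: {B0} ∩ {B0,B4} ∩ {B0,B4,B6} = {B0}; idom=B0
  B8: preds {B5,B7}: {B0,B3,B5} ∩ {B0,B7} = {B0}; idom=B0

DF walk-up:
  B4←B1: walk B1 to B0
  B4←B3: walk B3 to B0
  B4←B6: walk B6→B4 to B0
  B7←B0: walk · to B0
  B7←B4: walk B4 to B0
  B7←B6: walk B6→B4 to B0
  B8←B5: walk B5→B3 to B0
  B8←B7: walk B7 to B0
  B0 → ∅
  B1 → {B4}
  B2 → ∅
  B3 → {B4,B8}
  B4 → {B4,B7}
  B5 → {B8}
  B6 → {B4,B7}
  B7 → {B8}
  B8 → ∅

φ for n: defs {B6,B7,B8}
  DF⁺ = {B4,B7,B8}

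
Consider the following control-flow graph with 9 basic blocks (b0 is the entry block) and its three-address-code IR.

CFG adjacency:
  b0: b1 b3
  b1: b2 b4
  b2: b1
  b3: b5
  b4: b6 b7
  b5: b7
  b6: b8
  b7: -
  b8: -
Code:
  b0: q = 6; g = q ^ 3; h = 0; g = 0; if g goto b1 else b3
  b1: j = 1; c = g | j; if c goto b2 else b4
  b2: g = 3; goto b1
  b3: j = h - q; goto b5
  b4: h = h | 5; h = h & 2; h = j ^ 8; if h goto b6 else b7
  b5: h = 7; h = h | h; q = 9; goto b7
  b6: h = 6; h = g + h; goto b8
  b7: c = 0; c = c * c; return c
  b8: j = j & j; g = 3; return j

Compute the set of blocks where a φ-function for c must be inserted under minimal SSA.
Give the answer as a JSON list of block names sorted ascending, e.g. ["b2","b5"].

idom tree: b1←b0 b2←b1 b3←b0 b4←b1 b5←b3 b6←b4 b7←b0 b8←b6
Dom∩ at merges:
  b1: preds {b0,b2}: {b0} ∩ {b0,b1,b2} = {b0}; idom=b0
  b7: preds {b4,b5}: {b0,b1,b4} ∩ {b0,b3,b5} = {b0}; idom=b0

Frontier:
  join b1 pred b0: · stop@b0
  join b1 pred b2: b2→b1 stop@b0
  join b7 pred b4: b4→b1 stop@b0
  join b7 pred b5: b5→b3 stop@b0
  DF(b0)=∅
  DF(b1)={b1,b7}
  DF(b2)={b1}
  DF(b3)={b7}
  DF(b4)={b7}
  DF(b5)={b7}
  DF(b6)=∅
  DF(b7)=∅
  DF(b8)=∅

φ for c: defs {b1,b7}
  DF⁺ = {b1,b7}

Answer: ["b1", "b7"]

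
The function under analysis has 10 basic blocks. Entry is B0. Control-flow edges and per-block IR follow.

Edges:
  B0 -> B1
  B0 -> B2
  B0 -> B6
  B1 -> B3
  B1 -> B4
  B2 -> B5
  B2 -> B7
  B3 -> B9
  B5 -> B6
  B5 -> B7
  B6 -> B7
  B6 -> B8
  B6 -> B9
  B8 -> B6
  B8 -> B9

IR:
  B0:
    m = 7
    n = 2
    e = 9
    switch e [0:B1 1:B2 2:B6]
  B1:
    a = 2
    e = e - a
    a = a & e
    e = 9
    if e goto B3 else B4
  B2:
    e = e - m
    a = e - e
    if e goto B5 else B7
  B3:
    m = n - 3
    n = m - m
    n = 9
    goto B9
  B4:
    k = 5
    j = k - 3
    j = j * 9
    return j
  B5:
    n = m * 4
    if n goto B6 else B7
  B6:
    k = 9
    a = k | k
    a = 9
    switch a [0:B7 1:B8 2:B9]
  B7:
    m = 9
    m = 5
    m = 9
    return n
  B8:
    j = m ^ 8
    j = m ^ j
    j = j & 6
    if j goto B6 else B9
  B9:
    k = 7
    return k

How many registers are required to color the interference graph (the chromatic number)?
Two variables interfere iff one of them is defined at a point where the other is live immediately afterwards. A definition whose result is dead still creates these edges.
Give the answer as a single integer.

Block summaries:
  B0 def {e,m,n} use ∅
  B1 def {a,e} use {e}
  B2 def {a,e} use {e,m}
  B3 def {m,n} use {n}
  B4 def {j,k} use ∅
  B5 def {n} use {m}
  B6 def {a,k} use ∅
  B7 def {m} use {n}
  B8 def {j} use {m}
  B9 def {k} use ∅

Liveness:
  B0 li=∅ lo={e,m,n}
  B1 li={e,n} lo={n}
  B2 li={e,m,n} lo={m,n}
  B3 li={n} lo=∅
  B4 li=∅ lo=∅
  B5 li={m} lo={m,n}
  B6 li={m,n} lo={m,n}
  B7 li={n} lo=∅
  B8 li={m,n} lo={m,n}
  B9 li=∅ lo=∅

Interference:
  a↔{e,m,n}
  e↔{a,m,n}
  j↔{m,n}
  k↔{m,n}
  m↔{a,e,j,k,n}
  n↔{a,e,j,k,m}

Colouring:
  clique {a,e,m,n} ⇒ need ≥ 4
  assign a→r2 e→r3 j→r2 k→r2 m→r0 n→r1 — no edge inside a register ⇒ χ ≤ 4
  χ = 4

Answer: 4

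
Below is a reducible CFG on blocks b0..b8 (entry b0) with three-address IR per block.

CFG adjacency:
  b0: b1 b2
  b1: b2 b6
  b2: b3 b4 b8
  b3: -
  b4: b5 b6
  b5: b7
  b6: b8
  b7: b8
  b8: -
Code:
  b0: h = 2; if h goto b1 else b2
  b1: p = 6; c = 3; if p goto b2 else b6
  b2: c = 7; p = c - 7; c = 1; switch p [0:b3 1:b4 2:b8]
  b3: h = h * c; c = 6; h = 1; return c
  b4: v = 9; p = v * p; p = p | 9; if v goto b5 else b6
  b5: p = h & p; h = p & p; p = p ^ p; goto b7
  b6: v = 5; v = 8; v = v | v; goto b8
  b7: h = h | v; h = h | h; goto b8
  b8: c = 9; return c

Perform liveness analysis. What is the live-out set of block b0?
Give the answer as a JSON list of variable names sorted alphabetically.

Per-block:
  b0: {h} / ∅
  b1: {c,p} / ∅
  b2: {c,p} / ∅
  b3: {c,h} / {c,h}
  b4: {p,v} / {p}
  b5: {h,p} / {h,p}
  b6: {v} / ∅
  b7: {h} / {h,v}
  b8: {c} / ∅

Liveness:
  b0: in=∅ out={h}
  b1: in={h} out={h}
  b2: in={h} out={c,h,p}
  b3: in={c,h} out=∅
  b4: in={h,p} out={h,p,v}
  b5: in={h,p,v} out={h,v}
  b6: in=∅ out=∅
  b7: in={h,v} out=∅
  b8: in=∅ out=∅

live-out(b0) = ["h"]

Answer: ["h"]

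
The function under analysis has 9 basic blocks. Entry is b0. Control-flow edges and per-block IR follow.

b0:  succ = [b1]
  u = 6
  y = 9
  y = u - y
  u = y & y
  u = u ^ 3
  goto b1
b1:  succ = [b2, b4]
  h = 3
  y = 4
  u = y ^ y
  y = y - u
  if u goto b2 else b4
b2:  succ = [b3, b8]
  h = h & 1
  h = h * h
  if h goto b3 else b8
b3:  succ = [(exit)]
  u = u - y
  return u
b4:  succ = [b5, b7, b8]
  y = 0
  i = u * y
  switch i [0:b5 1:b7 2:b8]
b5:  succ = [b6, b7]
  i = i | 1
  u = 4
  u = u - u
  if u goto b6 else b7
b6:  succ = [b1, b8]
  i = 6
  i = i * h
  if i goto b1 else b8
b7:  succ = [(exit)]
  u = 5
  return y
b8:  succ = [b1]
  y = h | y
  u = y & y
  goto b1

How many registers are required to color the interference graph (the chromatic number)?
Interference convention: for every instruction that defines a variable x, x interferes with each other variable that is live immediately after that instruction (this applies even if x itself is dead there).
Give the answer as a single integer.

Block summaries:
  b0: {u,y} / ∅
  b1: {h,u,y} / ∅
  b2: {h} / {h}
  b3: {u} / {u,y}
  b4: {i,y} / {u}
  b5: {i,u} / {i}
  b6: {i} / {h}
  b7: {u} / {y}
  b8: {u,y} / {h,y}

Live sets:
  b0 li=∅ lo=∅
  b1 li=∅ lo={h,u,y}
  b2 li={h,u,y} lo={h,u,y}
  b3 li={u,y} lo=∅
  b4 li={h,u} lo={h,i,y}
  b5 li={h,i,y} lo={h,y}
  b6 li={h,y} lo={h,y}
  b7 li={y} lo=∅
  b8 li={h,y} lo=∅

Conflict graph:
  h — {i,u,y}
  i — {h,y}
  u — {h,y}
  y — {h,i,u}

Registers:
  clique {h,i,y} ⇒ need ≥ 3
  3-colouring: R0={h}  R1={y}  R2={i,u}
  χ = 3

Answer: 3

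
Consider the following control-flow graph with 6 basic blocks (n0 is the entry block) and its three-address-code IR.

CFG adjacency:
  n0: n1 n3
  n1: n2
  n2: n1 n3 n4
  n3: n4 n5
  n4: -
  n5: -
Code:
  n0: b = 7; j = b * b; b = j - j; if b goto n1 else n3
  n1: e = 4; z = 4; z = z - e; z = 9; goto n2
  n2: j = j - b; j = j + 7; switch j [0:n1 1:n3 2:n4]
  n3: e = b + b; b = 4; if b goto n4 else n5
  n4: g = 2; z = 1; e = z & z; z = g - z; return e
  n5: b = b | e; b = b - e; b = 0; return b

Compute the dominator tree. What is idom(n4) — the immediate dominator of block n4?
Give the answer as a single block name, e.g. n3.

idom tree: n1←n0 n2←n1 n3←n0 n4←n0 n5←n3
Dom at joins:
  n1: preds {n0,n2}: {n0} ∩ {n0,n1,n2} = {n0}; idom=n0
  n3: preds {n0,n2}: {n0} ∩ {n0,n1,n2} = {n0}; idom=n0
  n4: preds {n2,n3}: {n0,n1,n2} ∩ {n0,n3} = {n0}; idom=n0

idom(n4) = n0

Answer: n0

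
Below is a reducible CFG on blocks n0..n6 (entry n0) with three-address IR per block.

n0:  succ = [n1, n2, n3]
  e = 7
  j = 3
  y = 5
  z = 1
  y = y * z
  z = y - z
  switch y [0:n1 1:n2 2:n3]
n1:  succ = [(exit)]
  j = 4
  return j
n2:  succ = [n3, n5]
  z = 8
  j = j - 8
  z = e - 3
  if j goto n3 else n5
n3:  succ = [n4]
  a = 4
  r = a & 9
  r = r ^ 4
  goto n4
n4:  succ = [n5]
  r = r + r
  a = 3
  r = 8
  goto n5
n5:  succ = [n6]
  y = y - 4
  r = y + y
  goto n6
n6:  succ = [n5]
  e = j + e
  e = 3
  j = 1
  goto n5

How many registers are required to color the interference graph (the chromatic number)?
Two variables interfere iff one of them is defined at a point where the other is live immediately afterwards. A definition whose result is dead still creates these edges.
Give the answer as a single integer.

Answer: 4

Derivation:
def/use:
  n0: def={e,j,y,z} ue=∅
  n1: def={j} ue=∅
  n2: def={j,z} ue={e,j}
  n3: def={a,r} ue=∅
  n4: def={a,r} ue={r}
  n5: def={r,y} ue={y}
  n6: def={e,j} ue={e,j}

Live sets:
  n0: in=∅ out={e,j,y}
  n1: in=∅ out=∅
  n2: in={e,j,y} out={e,j,y}
  n3: in={e,j,y} out={e,j,r,y}
  n4: in={e,j,r,y} out={e,j,y}
  n5: in={e,j,y} out={e,j,y}
  n6: in={e,j,y} out={e,j,y}

Interference:
  a↔{e,j,y}
  e↔{a,j,r,y,z}
  j↔{a,e,r,y,z}
  r↔{e,j,y}
  y↔{a,e,j,r,z}
  z↔{e,j,y}

Registers:
  lower bound: {a,e,j,y} mutually conflict ⇒ χ ≥ 4
  assign a→c3 e→c0 j→c1 r→c3 y→c2 z→c3 — no edge inside a register ⇒ χ ≤ 4
  χ = 4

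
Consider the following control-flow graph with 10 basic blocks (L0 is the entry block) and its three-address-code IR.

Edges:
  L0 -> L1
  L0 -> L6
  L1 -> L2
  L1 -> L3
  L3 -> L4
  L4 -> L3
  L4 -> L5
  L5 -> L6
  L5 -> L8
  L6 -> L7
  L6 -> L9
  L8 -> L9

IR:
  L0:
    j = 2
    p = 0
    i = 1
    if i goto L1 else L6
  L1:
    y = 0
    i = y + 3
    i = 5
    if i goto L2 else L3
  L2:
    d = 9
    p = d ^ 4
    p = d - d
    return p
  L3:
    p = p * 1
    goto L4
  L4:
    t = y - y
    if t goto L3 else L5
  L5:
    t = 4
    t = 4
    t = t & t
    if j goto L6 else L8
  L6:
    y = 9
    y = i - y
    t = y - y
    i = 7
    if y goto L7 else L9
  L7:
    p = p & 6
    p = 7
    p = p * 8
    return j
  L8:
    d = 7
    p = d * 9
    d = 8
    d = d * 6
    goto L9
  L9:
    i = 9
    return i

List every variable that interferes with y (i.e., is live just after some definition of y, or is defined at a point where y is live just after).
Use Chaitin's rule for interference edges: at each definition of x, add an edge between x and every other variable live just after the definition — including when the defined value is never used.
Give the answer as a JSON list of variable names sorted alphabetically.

def/use:
  L0: def={i,j,p} ue=∅
  L1: def={i,y} ue=∅
  L2: def={d,p} ue=∅
  L3: def={p} ue={p}
  L4: def={t} ue={y}
  L5: def={t} ue={j}
  L6: def={i,t,y} ue={i}
  L7: def={p} ue={j,p}
  L8: def={d,p} ue=∅
  L9: def={i} ue=∅

Liveness:
  live L0: ∅→{i,j,p}
  live L1: {j,p}→{i,j,p,y}
  live L2: ∅→∅
  live L3: {i,j,p,y}→{i,j,p,y}
  live L4: {i,j,p,y}→{i,j,p,y}
  live L5: {i,j,p}→{i,j,p}
  live L6: {i,j,p}→{j,p}
  live L7: {j,p}→∅
  live L8: ∅→∅
  live L9: ∅→∅

Conflict graph:
  d: {p}
  i: {j,p,t,y}
  j: {i,p,t,y}
  p: {d,i,j,t,y}
  t: {i,j,p,y}
  y: {i,j,p,t}

N(y) = ["i", "j", "p", "t"]

Answer: ["i", "j", "p", "t"]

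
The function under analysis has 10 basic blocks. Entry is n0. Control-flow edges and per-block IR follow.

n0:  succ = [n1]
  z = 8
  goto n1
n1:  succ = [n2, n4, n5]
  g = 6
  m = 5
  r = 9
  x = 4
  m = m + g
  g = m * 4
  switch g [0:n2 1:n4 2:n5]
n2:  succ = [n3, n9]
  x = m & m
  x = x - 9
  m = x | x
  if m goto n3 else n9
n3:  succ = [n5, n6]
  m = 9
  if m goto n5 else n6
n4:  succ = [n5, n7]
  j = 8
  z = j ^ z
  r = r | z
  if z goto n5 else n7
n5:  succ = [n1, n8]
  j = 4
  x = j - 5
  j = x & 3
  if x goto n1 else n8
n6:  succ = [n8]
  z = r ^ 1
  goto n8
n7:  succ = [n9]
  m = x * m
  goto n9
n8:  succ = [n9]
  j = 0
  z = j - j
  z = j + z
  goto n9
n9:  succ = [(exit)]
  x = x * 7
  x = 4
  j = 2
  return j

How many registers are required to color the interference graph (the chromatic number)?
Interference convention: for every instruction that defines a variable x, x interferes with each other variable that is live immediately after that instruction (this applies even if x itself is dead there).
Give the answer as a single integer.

Block summaries:
  n0 def {z} use ∅
  n1 def {g,m,r,x} use ∅
  n2 def {m,x} use {m}
  n3 def {m} use ∅
  n4 def {j,r,z} use {r,z}
  n5 def {j,x} use ∅
  n6 def {z} use {r}
  n7 def {m} use {m,x}
  n8 def {j,z} use ∅
  n9 def {j,x} use {x}

Live sets:
  live n0: ∅→{z}
  live n1: {z}→{m,r,x,z}
  live n2: {m,r,z}→{r,x,z}
  live n3: {r,x,z}→{r,x,z}
  live n4: {m,r,x,z}→{m,x,z}
  live n5: {z}→{x,z}
  live n6: {r,x}→{x}
  live n7: {m,x}→{x}
  live n8: {x}→{x}
  live n9: {x}→∅

Interference:
  g: {m,r,x,z}
  j: {m,r,x,z}
  m: {g,j,r,x,z}
  r: {g,j,m,x,z}
  x: {g,j,m,r,z}
  z: {g,j,m,r,x}

Colouring:
  lower bound: {g,m,r,x,z} mutually conflict ⇒ χ ≥ 5
  assign g→r4 j→r4 m→r0 r→r1 x→r2 z→r3 — no edge inside a register ⇒ χ ≤ 5
  χ = 5

Answer: 5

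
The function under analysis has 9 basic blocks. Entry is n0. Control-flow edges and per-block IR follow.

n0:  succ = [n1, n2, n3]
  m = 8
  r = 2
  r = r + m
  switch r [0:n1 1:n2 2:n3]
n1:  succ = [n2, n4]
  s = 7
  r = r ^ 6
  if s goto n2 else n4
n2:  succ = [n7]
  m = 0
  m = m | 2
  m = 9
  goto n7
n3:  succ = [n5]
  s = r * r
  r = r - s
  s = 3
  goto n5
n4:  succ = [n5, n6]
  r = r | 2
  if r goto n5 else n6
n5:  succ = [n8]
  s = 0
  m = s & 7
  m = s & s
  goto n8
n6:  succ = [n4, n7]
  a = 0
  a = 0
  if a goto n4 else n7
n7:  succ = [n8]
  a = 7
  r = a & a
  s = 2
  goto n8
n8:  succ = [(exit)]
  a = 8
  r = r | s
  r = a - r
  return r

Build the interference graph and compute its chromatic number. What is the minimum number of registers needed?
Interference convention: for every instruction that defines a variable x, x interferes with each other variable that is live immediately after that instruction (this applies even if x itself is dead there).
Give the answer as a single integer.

Answer: 3

Derivation:
Per-block:
  n0 def {m,r} use ∅
  n1 def {r,s} use {r}
  n2 def {m} use ∅
  n3 def {r,s} use {r}
  n4 def {r} use {r}
  n5 def {m,s} use ∅
  n6 def {a} use ∅
  n7 def {a,r,s} use ∅
  n8 def {a,r} use {r,s}

Liveness:
  n0 li=∅ lo={r}
  n1 li={r} lo={r}
  n2 li=∅ lo=∅
  n3 li={r} lo={r}
  n4 li={r} lo={r}
  n5 li={r} lo={r,s}
  n6 li={r} lo={r}
  n7 li=∅ lo={r,s}
  n8 li={r,s} lo=∅

Conflict graph:
  a — {r,s}
  m — {r,s}
  r — {a,m,s}
  s — {a,m,r}

Colouring:
  lower bound: {a,r,s} mutually conflict ⇒ χ ≥ 3
  3-colouring: r0={r}  r1={s}  r2={a,m}
  χ = 3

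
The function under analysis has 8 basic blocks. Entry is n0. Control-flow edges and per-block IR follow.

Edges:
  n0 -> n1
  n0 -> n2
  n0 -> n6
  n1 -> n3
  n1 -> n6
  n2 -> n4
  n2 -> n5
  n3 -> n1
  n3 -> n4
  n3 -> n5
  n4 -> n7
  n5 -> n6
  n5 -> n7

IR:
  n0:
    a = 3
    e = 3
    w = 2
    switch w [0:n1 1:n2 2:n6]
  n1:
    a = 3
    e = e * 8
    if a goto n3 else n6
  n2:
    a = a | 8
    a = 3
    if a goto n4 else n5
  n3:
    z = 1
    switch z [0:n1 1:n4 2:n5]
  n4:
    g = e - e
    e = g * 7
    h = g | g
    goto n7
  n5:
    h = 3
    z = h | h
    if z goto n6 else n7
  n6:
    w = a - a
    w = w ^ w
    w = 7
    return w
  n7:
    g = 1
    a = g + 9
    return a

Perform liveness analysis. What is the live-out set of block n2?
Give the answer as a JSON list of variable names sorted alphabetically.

Answer: ["a", "e"]

Derivation:
Per-block:
  n0: def={a,e,w} ue=∅
  n1: def={a,e} ue={e}
  n2: def={a} ue={a}
  n3: def={z} ue=∅
  n4: def={e,g,h} ue={e}
  n5: def={h,z} ue=∅
  n6: def={w} ue={a}
  n7: def={a,g} ue=∅

Liveness:
  n0 li=∅ lo={a,e}
  n1 li={e} lo={a,e}
  n2 li={a,e} lo={a,e}
  n3 li={a,e} lo={a,e}
  n4 li={e} lo=∅
  n5 li={a} lo={a}
  n6 li={a} lo=∅
  n7 li=∅ lo=∅

live-out(n2) = ["a", "e"]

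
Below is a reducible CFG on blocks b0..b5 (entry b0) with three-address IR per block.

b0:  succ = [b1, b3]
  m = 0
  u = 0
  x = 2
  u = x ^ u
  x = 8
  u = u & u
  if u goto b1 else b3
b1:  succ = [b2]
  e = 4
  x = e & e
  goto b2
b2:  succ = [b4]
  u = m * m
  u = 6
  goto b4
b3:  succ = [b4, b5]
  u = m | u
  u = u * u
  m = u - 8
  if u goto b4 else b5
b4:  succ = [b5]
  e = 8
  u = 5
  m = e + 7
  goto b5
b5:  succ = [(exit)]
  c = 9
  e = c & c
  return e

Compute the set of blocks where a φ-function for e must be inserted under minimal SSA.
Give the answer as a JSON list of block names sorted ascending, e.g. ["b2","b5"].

idom tree: b1←b0 b2←b1 b3←b0 b4←b0 b5←b0
Join-block Dom:
  b4: preds {b2,b3}: {b0,b1,b2} ∩ {b0,b3} = {b0}; idom=b0
  b5: preds {b3,b4}: {b0,b3} ∩ {b0,b4} = {b0}; idom=b0

DF derivation:
  b4←b2: walk b2→b1 to b0
  b4←b3: walk b3 to b0
  b5←b3: walk b3 to b0
  b5←b4: walk b4 to b0
  b0 → ∅
  b1 → {b4}
  b2 → {b4}
  b3 → {b4,b5}
  b4 → {b5}
  b5 → ∅

φ for e: defs {b1,b4,b5}
  DF⁺ = {b4,b5}

Answer: ["b4", "b5"]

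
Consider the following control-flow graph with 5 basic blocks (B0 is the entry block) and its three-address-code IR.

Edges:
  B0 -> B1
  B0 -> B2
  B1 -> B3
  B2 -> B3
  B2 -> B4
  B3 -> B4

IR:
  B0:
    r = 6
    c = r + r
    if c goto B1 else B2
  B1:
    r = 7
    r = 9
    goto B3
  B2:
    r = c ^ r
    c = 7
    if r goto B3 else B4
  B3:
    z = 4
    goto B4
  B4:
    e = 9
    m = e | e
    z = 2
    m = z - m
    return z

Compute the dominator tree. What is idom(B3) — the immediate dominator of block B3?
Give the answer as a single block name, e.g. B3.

idom tree: B1←B0 B2←B0 B3←B0 B4←B0
Join-block Dom:
  B3: preds {B1,B2}: {B0,B1} ∩ {B0,B2} = {B0}; idom=B0
  B4: preds {B2,B3}: {B0,B2} ∩ {B0,B3} = {B0}; idom=B0

idom(B3) = B0

Answer: B0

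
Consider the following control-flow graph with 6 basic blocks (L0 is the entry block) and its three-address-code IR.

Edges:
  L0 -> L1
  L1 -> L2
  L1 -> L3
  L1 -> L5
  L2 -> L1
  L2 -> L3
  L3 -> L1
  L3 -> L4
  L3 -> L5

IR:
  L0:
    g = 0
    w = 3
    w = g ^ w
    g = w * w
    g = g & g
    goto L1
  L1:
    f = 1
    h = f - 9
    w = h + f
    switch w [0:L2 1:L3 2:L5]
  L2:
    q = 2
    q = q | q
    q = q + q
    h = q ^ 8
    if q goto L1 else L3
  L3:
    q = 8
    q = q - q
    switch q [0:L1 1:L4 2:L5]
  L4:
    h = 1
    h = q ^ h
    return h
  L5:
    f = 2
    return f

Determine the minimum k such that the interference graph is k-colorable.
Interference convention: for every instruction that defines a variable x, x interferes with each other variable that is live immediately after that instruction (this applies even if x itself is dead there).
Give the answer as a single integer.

Per-block:
  L0: {g,w} / ∅
  L1: {f,h,w} / ∅
  L2: {h,q} / ∅
  L3: {q} / ∅
  L4: {h} / {q}
  L5: {f} / ∅

Live sets:
  live L0: ∅→∅
  live L1: ∅→∅
  live L2: ∅→∅
  live L3: ∅→{q}
  live L4: {q}→∅
  live L5: ∅→∅

Conflict graph:
  f: {h}
  g: {w}
  h: {f,q}
  q: {h}
  w: {g}

Colouring:
  {f,h} pairwise interfere (2-clique) ⇒ χ ≥ 2
  2-colouring: r0={g,h}  r1={f,q,w}
  χ = 2

Answer: 2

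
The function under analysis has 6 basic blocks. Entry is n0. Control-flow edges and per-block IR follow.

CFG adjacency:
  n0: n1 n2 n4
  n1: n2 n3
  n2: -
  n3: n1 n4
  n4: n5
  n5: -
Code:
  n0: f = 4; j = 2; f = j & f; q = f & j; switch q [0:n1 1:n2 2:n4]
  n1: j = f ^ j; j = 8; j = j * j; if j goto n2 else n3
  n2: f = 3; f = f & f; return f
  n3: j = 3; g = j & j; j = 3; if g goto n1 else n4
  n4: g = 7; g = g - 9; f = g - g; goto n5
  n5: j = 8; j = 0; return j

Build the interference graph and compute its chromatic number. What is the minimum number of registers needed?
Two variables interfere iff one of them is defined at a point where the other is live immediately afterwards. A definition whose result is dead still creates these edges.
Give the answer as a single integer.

Block summaries:
  n0: {f,j,q} / ∅
  n1: {j} / {f,j}
  n2: {f} / ∅
  n3: {g,j} / ∅
  n4: {f,g} / ∅
  n5: {j} / ∅

Live sets:
  live n0: ∅→{f,j}
  live n1: {f,j}→{f}
  live n2: ∅→∅
  live n3: {f}→{f,j}
  live n4: ∅→∅
  live n5: ∅→∅

Conflict graph:
  f↔{g,j,q}
  g↔{f,j}
  j↔{f,g,q}
  q↔{f,j}

Chromatic number:
  lower bound: {f,g,j} mutually conflict ⇒ χ ≥ 3
  3-colouring: R0={f}  R1={j}  R2={g,q}
  χ = 3

Answer: 3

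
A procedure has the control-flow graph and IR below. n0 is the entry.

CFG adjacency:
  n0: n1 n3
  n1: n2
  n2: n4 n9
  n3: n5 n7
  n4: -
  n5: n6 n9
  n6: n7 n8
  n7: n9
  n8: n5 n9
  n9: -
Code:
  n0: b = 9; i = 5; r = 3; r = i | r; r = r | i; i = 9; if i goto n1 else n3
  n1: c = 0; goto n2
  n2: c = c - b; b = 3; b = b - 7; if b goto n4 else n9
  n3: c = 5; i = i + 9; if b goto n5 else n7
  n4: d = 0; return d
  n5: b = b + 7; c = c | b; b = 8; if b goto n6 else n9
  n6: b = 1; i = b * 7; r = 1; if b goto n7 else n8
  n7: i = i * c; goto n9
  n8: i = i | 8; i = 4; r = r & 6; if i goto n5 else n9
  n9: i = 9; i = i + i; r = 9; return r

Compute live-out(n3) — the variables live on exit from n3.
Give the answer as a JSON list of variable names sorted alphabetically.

Answer: ["b", "c", "i"]

Analysis:
def/use:
  n0: {b,i,r} / ∅
  n1: {c} / ∅
  n2: {b,c} / {b,c}
  n3: {c,i} / {b,i}
  n4: {d} / ∅
  n5: {b,c} / {b,c}
  n6: {b,i,r} / ∅
  n7: {i} / {c,i}
  n8: {i,r} / {i,r}
  n9: {i,r} / ∅

Live sets:
  n0 li=∅ lo={b,i}
  n1 li={b} lo={b,c}
  n2 li={b,c} lo=∅
  n3 li={b,i} lo={b,c,i}
  n4 li=∅ lo=∅
  n5 li={b,c} lo={c}
  n6 li={c} lo={b,c,i,r}
  n7 li={c,i} lo=∅
  n8 li={b,c,i,r} lo={b,c}
  n9 li=∅ lo=∅

live-out(n3) = ["b", "c", "i"]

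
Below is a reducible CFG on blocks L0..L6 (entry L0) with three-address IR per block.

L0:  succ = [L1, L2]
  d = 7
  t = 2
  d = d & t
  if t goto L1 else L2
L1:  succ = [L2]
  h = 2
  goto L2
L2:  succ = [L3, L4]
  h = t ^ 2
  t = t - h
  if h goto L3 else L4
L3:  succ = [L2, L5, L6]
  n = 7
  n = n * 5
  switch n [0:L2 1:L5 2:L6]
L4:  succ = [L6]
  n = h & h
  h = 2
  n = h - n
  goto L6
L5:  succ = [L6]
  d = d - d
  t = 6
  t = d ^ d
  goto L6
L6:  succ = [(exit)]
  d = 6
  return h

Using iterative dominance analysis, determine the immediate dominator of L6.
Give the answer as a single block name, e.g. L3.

idom tree: L1←L0 L2←L0 L3←L2 L4←L2 L5←L3 L6←L2
Dom at joins:
  L2: preds {L0,L1,L3}: {L0} ∩ {L0,L1} ∩ {L0,L2,L3} = {L0}; idom=L0
  L6: preds {L3,L4,L5}: {L0,L2,L3} ∩ {L0,L2,L4} ∩ {L0,L2,L3,L5} = {L0,L2}; idom=L2

idom(L6) = L2

Answer: L2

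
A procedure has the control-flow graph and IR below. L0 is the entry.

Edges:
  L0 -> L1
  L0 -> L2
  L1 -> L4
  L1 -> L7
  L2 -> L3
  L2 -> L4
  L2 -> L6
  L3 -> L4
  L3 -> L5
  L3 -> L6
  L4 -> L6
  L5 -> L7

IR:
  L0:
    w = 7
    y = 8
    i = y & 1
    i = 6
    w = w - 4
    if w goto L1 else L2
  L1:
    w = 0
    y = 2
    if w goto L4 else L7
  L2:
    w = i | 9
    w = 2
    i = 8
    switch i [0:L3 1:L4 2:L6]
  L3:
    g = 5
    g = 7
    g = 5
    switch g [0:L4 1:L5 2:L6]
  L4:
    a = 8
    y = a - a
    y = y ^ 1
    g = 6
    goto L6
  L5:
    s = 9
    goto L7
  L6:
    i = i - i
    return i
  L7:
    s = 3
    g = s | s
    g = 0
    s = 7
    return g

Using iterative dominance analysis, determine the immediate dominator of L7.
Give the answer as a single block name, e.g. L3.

idom tree: L1←L0 L2←L0 L3←L2 L4←L0 L5←L3 L6←L0 L7←L0
Join-block Dom:
  L4: preds {L1,L2,L3}: {L0,L1} ∩ {L0,L2} ∩ {L0,L2,L3} = {L0}; idom=L0
  L6: preds {L2,L3,L4}: {L0,L2} ∩ {L0,L2,L3} ∩ {L0,L4} = {L0}; idom=L0
  L7: preds {L1,L5}: {L0,L1} ∩ {L0,L2,L3,L5} = {L0}; idom=L0

idom(L7) = L0

Answer: L0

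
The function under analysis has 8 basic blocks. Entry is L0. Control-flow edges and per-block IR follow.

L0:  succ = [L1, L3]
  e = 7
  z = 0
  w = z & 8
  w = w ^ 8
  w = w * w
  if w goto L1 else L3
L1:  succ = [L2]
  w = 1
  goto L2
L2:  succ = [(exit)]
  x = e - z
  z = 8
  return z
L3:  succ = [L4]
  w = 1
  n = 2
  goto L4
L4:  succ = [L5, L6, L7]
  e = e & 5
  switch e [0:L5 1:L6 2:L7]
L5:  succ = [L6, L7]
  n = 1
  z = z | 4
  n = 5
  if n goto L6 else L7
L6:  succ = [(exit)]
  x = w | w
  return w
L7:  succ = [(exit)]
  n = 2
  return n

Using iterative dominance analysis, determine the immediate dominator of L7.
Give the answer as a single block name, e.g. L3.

idom tree: L1←L0 L2←L1 L3←L0 L4←L3 L5←L4 L6←L4 L7←L4
Dom at joins:
  L6: preds {L4,L5}: {L0,L3,L4} ∩ {L0,L3,L4,L5} = {L0,L3,L4}; idom=L4
  L7: preds {L4,L5}: {L0,L3,L4} ∩ {L0,L3,L4,L5} = {L0,L3,L4}; idom=L4

idom(L7) = L4

Answer: L4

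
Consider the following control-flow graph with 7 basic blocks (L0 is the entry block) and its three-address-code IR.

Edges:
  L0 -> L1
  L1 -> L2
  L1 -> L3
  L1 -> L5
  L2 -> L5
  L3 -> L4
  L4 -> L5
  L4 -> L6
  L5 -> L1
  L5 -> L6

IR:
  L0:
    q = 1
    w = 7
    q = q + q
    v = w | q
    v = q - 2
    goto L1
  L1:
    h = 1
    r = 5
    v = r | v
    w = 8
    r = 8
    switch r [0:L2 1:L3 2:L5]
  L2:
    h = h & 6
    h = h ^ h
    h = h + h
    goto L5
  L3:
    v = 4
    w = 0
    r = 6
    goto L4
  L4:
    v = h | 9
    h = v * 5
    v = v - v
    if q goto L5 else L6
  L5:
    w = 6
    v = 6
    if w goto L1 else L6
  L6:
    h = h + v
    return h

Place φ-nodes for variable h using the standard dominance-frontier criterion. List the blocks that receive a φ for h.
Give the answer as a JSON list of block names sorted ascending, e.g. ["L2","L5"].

idom tree: L1←L0 L2←L1 L3←L1 L4←L3 L5←L1 L6←L1
Dom at joins:
  L1: preds {L0,L5}: {L0} ∩ {L0,L1,L5} = {L0}; idom=L0
  L5: preds {L1,L2,L4}: {L0,L1} ∩ {L0,L1,L2} ∩ {L0,L1,L3,L4} = {L0,L1}; idom=L1
  L6: preds {L4,L5}: {L0,L1,L3,L4} ∩ {L0,L1,L5} = {L0,L1}; idom=L1

DF derivation:
  L1←L0: walk · to L0
  L1←L5: walk L5→L1 to L0
  L5←L1: walk · to L1
  L5←L2: walk L2 to L1
  L5←L4: walk L4→L3 to L1
  L6←L4: walk L4→L3 to L1
  L6←L5: walk L5 to L1
  L0 → ∅
  L1 → {L1}
  L2 → {L5}
  L3 → {L5,L6}
  L4 → {L5,L6}
  L5 → {L1,L6}
  L6 → ∅

φ for h: defs {L1,L2,L4,L6}
  DF⁺ = {L1,L5,L6}

Answer: ["L1", "L5", "L6"]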